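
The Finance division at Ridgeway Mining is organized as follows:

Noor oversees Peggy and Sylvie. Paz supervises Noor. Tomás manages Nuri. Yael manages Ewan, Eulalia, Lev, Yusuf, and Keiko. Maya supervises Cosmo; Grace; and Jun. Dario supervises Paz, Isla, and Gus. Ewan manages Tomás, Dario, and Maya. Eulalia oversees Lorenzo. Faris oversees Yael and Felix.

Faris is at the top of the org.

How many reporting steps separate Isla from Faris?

4

Chain from Isla up to Faris: Isla → Dario → Ewan → Yael → Faris. That is 4 steps up, so Isla is 4 levels below Faris.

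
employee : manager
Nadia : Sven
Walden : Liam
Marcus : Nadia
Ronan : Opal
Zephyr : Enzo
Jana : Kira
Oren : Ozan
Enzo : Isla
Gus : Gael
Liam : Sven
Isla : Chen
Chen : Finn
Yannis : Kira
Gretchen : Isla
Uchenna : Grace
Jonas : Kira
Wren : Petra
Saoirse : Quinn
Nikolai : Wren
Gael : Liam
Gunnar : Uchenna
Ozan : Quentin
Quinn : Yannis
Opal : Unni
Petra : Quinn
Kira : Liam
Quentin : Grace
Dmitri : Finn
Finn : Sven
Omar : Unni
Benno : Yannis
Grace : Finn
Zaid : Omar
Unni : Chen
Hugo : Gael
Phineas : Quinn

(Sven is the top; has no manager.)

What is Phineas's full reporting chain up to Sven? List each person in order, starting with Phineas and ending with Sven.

Phineas reports to Quinn. Quinn reports to Yannis. Yannis reports to Kira. Kira reports to Liam. Liam reports to Sven. Sven is at the top.

Phineas -> Quinn -> Yannis -> Kira -> Liam -> Sven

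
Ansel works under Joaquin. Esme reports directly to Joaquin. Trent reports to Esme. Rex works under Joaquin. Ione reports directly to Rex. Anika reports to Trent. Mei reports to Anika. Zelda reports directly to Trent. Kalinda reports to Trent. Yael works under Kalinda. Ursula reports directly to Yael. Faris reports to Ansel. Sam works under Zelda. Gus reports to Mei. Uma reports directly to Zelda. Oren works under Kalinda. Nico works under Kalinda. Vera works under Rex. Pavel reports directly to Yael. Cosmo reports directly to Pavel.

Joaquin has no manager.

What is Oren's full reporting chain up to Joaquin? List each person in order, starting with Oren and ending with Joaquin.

Oren -> Kalinda -> Trent -> Esme -> Joaquin

Oren reports to Kalinda. Kalinda reports to Trent. Trent reports to Esme. Esme reports to Joaquin. Joaquin is at the top.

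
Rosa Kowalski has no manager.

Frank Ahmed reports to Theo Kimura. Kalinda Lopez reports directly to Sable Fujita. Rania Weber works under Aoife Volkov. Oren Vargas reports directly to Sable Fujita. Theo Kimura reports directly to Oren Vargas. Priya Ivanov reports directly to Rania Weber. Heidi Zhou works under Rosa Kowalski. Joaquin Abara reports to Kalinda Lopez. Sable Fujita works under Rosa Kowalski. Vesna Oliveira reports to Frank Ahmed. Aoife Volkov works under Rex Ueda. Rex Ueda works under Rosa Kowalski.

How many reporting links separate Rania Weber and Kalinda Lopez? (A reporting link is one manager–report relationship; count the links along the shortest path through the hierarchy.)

Rania Weber is 3 levels below Rosa Kowalski, and Kalinda Lopez is 2 levels below Rosa Kowalski (their lowest common manager). The shortest path runs up from Rania Weber to Rosa Kowalski and back down to Kalinda Lopez: 3 + 2 = 5 links.

5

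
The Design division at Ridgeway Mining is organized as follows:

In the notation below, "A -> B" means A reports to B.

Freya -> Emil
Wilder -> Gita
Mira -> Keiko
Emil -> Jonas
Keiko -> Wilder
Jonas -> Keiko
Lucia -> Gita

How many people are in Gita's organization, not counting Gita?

7

Gita directly manages Wilder, Lucia. Under Wilder: Keiko, Mira, Jonas, Emil, Freya (5). Lucia has no reports. So Gita's organization is 2 direct reports plus everyone under them: 6 + 1 = 7.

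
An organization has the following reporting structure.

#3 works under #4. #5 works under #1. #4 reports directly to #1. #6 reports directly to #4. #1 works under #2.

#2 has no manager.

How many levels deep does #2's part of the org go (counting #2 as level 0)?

The longest chain under #2 runs #2 → #1 → #4 → #6, which is 3 levels below #2.

3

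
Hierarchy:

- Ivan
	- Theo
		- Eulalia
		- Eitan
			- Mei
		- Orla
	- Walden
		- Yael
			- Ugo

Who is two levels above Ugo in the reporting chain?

Walden

Ugo reports to Yael, and Yael reports to Walden. So Ugo's skip-level manager is Walden.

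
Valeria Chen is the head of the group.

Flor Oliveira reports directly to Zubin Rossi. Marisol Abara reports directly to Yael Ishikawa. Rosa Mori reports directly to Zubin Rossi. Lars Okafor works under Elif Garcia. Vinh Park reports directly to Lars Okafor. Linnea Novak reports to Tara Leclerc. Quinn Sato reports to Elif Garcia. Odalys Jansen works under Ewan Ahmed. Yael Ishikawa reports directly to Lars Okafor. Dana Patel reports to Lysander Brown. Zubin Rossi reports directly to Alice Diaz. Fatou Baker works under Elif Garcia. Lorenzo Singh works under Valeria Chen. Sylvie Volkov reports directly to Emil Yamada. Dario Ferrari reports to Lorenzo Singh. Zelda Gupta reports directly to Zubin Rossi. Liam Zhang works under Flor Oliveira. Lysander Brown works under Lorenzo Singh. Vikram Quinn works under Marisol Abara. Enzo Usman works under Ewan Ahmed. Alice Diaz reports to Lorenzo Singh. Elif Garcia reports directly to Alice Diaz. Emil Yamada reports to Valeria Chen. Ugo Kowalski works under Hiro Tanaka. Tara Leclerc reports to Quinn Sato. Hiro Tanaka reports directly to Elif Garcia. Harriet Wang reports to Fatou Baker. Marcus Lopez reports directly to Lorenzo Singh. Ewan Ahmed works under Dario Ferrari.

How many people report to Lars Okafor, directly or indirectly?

Lars Okafor directly manages Vinh Park, Yael Ishikawa. Vinh Park has no reports. Under Yael Ishikawa: Marisol Abara, Vikram Quinn (2). So Lars Okafor's organization is 2 direct reports plus everyone under them: 1 + 3 = 4.

4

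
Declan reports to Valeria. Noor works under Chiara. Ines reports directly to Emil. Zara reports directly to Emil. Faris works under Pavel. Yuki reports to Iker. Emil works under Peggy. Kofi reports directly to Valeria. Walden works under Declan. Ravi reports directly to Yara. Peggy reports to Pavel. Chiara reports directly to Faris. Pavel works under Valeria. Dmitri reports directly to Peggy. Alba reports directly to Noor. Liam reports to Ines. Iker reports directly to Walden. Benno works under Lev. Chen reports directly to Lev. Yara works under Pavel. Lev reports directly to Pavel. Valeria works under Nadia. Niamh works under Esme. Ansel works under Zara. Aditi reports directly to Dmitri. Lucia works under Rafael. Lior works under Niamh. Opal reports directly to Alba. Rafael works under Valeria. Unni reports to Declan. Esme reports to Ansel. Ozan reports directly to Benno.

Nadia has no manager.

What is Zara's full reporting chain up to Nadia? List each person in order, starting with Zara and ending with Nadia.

Zara -> Emil -> Peggy -> Pavel -> Valeria -> Nadia

Zara reports to Emil. Emil reports to Peggy. Peggy reports to Pavel. Pavel reports to Valeria. Valeria reports to Nadia. Nadia is at the top.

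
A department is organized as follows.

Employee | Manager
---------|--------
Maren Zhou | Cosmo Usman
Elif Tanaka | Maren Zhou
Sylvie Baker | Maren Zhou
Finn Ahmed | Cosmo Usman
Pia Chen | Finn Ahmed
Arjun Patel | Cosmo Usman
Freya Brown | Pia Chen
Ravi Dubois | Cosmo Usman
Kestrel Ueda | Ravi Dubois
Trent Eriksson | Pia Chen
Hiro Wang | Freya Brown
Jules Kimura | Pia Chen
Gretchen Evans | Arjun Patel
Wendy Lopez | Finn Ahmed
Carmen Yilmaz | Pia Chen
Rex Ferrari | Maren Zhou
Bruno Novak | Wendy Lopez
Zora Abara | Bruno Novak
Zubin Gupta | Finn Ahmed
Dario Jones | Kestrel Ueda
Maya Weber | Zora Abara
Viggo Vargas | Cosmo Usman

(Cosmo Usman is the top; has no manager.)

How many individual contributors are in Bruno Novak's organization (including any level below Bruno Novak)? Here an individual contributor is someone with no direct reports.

The only person in Bruno Novak's organization with no one reporting to them is Maya Weber. That is 1.

1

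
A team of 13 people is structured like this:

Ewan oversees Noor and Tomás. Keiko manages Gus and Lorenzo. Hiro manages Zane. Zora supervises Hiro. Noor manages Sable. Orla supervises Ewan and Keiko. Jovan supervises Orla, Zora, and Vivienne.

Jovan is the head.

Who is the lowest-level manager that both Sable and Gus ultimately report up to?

Orla

Sable's chain of managers is Noor, Ewan, Orla, Jovan. Gus's chain of managers is Keiko, Orla, Jovan. The first manager that appears in both chains is Orla.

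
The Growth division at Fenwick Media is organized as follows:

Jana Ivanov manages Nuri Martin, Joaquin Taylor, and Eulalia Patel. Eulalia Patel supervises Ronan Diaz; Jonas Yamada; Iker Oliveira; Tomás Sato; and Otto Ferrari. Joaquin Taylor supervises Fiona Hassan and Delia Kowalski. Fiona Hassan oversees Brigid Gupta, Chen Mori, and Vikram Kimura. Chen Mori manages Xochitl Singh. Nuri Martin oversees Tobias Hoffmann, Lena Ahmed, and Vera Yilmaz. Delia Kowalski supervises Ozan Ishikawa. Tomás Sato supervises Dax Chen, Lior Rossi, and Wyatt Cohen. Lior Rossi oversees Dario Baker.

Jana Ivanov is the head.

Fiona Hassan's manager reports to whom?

Fiona Hassan reports to Joaquin Taylor, and Joaquin Taylor reports to Jana Ivanov. So Fiona Hassan's skip-level manager is Jana Ivanov.

Jana Ivanov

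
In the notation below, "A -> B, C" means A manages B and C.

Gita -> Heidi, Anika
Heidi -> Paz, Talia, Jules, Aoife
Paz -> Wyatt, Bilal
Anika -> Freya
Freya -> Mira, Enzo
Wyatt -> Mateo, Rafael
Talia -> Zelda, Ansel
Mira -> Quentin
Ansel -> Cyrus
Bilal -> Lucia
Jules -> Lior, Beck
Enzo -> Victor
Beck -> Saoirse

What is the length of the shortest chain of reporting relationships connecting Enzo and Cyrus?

7

Enzo is 3 levels below Gita, and Cyrus is 4 levels below Gita (their lowest common manager). The shortest path runs up from Enzo to Gita and back down to Cyrus: 3 + 4 = 7 links.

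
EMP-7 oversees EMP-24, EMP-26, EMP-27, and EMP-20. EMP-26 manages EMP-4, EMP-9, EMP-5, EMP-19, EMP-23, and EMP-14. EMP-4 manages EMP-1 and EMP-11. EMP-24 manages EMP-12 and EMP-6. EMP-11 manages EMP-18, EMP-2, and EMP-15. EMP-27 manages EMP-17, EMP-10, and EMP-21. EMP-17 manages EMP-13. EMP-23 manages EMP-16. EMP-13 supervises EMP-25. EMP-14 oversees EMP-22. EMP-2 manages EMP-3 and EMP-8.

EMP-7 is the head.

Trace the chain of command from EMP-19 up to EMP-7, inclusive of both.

EMP-19 -> EMP-26 -> EMP-7

EMP-19 reports to EMP-26. EMP-26 reports to EMP-7. EMP-7 is at the top.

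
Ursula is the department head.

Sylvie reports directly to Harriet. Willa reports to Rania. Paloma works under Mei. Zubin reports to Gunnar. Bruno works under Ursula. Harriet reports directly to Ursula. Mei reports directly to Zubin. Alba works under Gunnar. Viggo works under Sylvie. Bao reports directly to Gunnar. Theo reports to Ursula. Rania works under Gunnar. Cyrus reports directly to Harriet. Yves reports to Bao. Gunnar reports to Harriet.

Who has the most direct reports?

Gunnar

Direct-report counts: Ursula has 3; Harriet has 3; Sylvie has 1; Gunnar has 4; Bao has 1; Zubin has 1; Mei has 1; Rania has 1. The largest is 4, held by Gunnar.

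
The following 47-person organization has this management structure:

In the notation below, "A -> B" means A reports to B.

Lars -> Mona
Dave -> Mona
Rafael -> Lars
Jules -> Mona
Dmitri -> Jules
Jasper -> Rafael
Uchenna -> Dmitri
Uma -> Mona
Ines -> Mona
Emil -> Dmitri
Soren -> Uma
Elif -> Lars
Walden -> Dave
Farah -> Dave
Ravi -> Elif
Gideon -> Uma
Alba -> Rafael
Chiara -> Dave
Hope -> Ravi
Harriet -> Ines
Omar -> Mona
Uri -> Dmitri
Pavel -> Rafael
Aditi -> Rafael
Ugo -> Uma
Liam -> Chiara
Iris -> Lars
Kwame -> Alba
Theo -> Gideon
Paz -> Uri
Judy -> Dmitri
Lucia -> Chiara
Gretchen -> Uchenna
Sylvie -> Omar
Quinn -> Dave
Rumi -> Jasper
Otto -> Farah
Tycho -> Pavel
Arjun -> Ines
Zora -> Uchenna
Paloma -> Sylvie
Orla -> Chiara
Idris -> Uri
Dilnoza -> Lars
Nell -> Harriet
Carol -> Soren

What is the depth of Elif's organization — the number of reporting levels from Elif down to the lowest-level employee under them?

The longest chain under Elif runs Elif → Ravi → Hope, which is 2 levels below Elif.

2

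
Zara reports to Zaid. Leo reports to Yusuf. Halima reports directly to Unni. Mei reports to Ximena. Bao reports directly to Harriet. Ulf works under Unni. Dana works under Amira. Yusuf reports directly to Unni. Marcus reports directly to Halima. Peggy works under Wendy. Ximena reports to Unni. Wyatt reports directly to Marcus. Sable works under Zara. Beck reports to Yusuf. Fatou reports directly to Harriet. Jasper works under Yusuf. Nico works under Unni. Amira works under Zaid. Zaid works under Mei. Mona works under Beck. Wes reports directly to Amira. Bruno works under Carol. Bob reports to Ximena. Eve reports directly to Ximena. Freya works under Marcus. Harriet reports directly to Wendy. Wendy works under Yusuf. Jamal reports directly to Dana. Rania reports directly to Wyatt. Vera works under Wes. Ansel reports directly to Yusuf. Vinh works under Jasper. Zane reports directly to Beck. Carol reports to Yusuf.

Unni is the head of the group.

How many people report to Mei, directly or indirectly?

Mei directly manages Zaid. Under Zaid: Zara, Sable, Amira, Wes, Vera, Dana, Jamal (7). That's 8 in total.

8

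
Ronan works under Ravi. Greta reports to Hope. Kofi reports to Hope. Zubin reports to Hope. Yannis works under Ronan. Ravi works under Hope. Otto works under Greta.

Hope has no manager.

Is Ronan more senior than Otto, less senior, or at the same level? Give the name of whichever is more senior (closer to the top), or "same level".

Both Ronan and Otto are 2 levels below Hope.

same level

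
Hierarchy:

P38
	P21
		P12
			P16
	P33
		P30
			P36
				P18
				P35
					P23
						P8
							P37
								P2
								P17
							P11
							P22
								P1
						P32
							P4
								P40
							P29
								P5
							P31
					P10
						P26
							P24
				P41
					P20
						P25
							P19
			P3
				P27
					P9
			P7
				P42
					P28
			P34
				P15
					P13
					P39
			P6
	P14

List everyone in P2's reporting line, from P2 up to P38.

P2 -> P37 -> P8 -> P23 -> P35 -> P36 -> P30 -> P33 -> P38

P2 reports to P37. P37 reports to P8. P8 reports to P23. P23 reports to P35. P35 reports to P36. P36 reports to P30. P30 reports to P33. P33 reports to P38. P38 is at the top.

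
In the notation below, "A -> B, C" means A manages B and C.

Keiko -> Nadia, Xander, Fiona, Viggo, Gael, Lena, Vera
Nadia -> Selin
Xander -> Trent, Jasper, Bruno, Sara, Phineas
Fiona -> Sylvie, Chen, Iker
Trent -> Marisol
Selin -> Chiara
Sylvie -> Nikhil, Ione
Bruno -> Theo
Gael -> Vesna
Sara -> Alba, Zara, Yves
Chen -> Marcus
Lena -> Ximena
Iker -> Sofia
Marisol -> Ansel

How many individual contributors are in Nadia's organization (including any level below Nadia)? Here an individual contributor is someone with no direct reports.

The only person in Nadia's organization with no one reporting to them is Chiara. That is 1.

1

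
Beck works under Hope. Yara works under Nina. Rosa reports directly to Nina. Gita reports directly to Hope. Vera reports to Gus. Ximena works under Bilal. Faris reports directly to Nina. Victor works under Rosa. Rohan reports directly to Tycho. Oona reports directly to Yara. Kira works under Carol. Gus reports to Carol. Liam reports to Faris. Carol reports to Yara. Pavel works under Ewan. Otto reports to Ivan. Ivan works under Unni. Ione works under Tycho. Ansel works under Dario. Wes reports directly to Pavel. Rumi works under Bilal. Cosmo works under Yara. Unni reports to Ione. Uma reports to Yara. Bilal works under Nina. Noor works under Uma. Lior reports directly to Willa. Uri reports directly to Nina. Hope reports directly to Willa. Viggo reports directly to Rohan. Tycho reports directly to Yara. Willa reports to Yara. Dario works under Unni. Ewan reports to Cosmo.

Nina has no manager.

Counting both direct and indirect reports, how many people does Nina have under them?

34

Nina directly manages Yara, Rosa, Faris, Uri, Bilal. Under Yara: Uma, Noor, Oona, Carol, Gus, Vera, Kira, Willa, Lior, Hope, Beck, Gita, Tycho, Ione, Unni, Ivan, Otto, Dario, Ansel, Rohan, Viggo, Cosmo, Ewan, Pavel, Wes (25). Under Rosa: Victor (1). Under Faris: Liam (1). Uri has no reports. Under Bilal: Rumi, Ximena (2). So Nina's organization is 5 direct reports plus everyone under them: 26 + 2 + 2 + 1 + 3 = 34.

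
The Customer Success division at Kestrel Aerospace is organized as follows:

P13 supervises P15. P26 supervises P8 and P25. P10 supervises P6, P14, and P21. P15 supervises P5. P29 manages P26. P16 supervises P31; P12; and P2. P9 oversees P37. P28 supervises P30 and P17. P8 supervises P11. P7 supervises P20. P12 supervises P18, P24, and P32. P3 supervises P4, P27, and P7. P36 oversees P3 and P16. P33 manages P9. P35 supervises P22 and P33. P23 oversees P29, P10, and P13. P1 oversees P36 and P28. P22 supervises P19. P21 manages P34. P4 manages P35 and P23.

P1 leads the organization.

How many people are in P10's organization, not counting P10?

4

P10 directly manages P14, P21, P6. P14 has no reports. Under P21: P34 (1). P6 has no reports. So P10's organization is 3 direct reports plus everyone under them: 1 + 2 + 1 = 4.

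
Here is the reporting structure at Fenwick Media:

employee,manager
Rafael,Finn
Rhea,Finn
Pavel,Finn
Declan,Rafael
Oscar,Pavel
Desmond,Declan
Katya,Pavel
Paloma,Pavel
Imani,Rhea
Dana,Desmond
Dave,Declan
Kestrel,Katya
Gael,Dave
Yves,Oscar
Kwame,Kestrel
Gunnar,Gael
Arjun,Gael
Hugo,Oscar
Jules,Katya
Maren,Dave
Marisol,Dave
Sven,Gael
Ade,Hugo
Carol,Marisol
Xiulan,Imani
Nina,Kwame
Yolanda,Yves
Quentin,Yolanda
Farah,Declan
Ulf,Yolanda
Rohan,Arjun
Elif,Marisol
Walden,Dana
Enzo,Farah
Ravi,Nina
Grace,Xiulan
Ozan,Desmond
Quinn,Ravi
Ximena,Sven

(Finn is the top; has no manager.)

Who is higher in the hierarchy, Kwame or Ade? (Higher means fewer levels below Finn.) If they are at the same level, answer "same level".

Both Kwame and Ade are 4 levels below Finn.

same level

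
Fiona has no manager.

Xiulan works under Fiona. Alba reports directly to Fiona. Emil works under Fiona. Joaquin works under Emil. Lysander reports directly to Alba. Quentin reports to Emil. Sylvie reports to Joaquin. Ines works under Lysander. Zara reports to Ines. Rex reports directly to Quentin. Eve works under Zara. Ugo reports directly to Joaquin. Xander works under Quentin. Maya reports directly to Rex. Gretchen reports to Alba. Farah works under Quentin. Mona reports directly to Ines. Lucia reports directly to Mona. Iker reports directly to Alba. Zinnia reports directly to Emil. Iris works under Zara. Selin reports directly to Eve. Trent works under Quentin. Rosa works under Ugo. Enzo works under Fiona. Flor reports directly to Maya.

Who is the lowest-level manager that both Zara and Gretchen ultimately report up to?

Alba

Zara's chain of managers is Ines, Lysander, Alba, Fiona. Gretchen's chain of managers is Alba, Fiona. The first manager that appears in both chains is Alba.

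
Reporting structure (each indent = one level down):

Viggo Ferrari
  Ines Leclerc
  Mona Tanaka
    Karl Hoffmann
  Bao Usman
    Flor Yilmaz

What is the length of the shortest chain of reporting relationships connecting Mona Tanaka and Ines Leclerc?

Mona Tanaka is 1 level below Viggo Ferrari, and Ines Leclerc is 1 level below Viggo Ferrari (their lowest common manager). The shortest path runs up from Mona Tanaka to Viggo Ferrari and back down to Ines Leclerc: 1 + 1 = 2 links.

2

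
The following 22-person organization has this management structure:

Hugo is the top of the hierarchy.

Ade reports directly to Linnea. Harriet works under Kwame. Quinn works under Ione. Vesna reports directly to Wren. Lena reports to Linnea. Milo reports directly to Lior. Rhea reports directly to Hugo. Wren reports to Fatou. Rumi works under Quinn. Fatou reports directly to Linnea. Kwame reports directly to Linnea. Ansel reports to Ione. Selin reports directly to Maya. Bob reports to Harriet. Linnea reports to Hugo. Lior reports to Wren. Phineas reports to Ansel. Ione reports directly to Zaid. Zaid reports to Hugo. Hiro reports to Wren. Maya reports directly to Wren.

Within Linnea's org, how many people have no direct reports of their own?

The people in Linnea's organization with no one reporting to them are Bob, Ade, Hiro, Vesna, Milo, Selin, Lena. That is 7.

7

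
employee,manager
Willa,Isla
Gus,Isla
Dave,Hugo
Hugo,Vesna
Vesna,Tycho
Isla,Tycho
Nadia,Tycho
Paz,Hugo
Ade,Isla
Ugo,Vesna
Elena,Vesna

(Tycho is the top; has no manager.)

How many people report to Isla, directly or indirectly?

Isla directly manages Willa, Gus, Ade. Willa has no reports. Gus has no reports. Ade has no reports. So Isla's organization is 3 direct reports plus everyone under them: 1 + 1 + 1 = 3.

3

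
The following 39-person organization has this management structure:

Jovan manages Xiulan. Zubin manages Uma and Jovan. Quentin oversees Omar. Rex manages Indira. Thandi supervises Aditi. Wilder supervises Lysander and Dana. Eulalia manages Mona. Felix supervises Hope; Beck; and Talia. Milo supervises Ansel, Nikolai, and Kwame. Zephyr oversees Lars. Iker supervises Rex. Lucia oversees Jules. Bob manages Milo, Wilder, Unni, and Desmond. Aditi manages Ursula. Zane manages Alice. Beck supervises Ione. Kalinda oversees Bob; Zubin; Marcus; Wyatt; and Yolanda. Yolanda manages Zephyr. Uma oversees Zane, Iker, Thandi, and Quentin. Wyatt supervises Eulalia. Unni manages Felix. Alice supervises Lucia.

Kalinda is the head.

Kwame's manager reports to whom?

Bob

Kwame reports to Milo, and Milo reports to Bob. So Kwame's skip-level manager is Bob.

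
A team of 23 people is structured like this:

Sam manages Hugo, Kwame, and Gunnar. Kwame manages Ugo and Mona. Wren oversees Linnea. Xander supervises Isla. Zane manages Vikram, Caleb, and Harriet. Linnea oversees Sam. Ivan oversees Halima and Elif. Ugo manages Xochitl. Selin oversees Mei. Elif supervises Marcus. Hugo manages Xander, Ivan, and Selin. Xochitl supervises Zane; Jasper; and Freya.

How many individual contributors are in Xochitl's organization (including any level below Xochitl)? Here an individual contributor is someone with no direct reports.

The people in Xochitl's organization with no one reporting to them are Freya, Jasper, Harriet, Vikram, Caleb. That is 5.

5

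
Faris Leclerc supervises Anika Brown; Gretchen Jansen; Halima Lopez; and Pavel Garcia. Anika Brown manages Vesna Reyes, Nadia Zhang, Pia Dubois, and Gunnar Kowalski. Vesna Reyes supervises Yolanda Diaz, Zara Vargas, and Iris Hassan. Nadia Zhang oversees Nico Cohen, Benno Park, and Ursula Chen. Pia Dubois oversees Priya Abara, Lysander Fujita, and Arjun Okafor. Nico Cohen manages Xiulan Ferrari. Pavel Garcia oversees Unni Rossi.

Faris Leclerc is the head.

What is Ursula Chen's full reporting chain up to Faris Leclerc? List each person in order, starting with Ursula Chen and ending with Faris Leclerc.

Ursula Chen reports to Nadia Zhang. Nadia Zhang reports to Anika Brown. Anika Brown reports to Faris Leclerc. Faris Leclerc is at the top.

Ursula Chen -> Nadia Zhang -> Anika Brown -> Faris Leclerc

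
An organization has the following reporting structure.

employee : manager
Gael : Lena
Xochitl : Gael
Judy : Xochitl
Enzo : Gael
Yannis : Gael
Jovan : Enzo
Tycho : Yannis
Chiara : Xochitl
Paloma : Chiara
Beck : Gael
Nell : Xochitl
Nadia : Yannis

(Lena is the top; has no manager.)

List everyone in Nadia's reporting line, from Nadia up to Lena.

Nadia -> Yannis -> Gael -> Lena

Nadia reports to Yannis. Yannis reports to Gael. Gael reports to Lena. Lena is at the top.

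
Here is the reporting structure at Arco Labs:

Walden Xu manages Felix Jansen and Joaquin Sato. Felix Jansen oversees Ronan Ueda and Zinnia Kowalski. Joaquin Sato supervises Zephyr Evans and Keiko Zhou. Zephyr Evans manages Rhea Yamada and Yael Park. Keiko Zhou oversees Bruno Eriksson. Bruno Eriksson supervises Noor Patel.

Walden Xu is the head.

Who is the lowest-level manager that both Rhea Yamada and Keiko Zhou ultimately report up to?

Joaquin Sato

Rhea Yamada's chain of managers is Zephyr Evans, Joaquin Sato, Walden Xu. Keiko Zhou's chain of managers is Joaquin Sato, Walden Xu. The first manager that appears in both chains is Joaquin Sato.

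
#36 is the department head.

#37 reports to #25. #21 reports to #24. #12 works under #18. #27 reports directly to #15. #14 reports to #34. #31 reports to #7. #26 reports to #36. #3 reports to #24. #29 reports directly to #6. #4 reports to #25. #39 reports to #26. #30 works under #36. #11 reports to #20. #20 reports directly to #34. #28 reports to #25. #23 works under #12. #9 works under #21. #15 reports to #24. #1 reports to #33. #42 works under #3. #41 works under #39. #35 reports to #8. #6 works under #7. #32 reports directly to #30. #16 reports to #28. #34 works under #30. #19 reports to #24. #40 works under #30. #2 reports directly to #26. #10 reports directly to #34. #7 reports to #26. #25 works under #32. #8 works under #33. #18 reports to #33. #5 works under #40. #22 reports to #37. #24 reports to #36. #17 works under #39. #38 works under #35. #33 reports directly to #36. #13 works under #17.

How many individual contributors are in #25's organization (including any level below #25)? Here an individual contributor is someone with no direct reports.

3

The people in #25's organization with no one reporting to them are #16, #22, #4. That is 3.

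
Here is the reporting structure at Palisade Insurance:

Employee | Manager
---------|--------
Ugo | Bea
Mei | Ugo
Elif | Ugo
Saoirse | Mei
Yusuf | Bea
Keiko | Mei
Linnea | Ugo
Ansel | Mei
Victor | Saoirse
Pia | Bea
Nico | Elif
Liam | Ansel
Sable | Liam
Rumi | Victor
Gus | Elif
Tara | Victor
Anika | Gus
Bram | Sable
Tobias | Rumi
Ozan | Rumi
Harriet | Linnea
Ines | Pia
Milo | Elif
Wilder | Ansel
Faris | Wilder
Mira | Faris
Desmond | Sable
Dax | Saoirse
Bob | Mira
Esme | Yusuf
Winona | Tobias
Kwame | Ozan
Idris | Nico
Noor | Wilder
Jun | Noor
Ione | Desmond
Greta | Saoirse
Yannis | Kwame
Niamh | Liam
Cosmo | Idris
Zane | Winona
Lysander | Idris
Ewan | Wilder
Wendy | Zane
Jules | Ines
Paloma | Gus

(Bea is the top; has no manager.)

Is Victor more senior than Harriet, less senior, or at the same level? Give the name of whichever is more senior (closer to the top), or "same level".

Victor is 4 levels below Bea; Harriet is 3. Harriet is higher.

Harriet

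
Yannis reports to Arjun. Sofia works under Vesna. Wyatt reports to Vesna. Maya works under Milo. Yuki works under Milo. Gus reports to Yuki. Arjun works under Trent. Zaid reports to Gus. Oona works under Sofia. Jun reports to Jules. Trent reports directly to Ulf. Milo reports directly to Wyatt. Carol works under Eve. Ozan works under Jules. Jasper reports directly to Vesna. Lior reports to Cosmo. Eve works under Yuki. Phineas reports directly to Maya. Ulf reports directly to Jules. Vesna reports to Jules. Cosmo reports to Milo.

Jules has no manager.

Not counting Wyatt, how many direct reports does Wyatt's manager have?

2

Wyatt reports to Vesna. Vesna's other direct reports are Sofia, Jasper — 2 peers.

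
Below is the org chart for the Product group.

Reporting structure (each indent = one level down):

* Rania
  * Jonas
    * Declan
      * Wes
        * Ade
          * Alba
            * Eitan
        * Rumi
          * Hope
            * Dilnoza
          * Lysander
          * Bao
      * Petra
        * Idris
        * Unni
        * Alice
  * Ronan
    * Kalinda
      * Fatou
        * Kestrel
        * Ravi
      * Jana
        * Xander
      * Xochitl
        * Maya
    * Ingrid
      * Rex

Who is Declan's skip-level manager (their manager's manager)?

Declan reports to Jonas, and Jonas reports to Rania. So Declan's skip-level manager is Rania.

Rania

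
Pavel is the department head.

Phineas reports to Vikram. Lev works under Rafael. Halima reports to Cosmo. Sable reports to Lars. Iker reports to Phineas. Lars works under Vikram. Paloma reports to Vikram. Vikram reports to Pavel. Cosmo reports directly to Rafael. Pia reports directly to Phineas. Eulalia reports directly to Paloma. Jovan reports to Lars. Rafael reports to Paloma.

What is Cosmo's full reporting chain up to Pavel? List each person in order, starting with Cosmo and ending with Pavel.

Cosmo -> Rafael -> Paloma -> Vikram -> Pavel

Cosmo reports to Rafael. Rafael reports to Paloma. Paloma reports to Vikram. Vikram reports to Pavel. Pavel is at the top.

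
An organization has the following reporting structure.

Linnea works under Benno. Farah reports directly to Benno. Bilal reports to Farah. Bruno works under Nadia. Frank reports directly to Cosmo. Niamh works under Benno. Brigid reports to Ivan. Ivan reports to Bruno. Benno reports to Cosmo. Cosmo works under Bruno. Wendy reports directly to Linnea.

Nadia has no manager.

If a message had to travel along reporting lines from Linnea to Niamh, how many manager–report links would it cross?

2

Linnea is 1 level below Benno, and Niamh is 1 level below Benno (their lowest common manager). The shortest path runs up from Linnea to Benno and back down to Niamh: 1 + 1 = 2 links.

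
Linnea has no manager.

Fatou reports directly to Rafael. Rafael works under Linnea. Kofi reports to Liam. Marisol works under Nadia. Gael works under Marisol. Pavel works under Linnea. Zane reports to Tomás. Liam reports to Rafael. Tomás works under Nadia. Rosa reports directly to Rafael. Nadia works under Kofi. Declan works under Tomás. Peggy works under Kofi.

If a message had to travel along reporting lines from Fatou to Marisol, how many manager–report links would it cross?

5

Fatou is 1 level below Rafael, and Marisol is 4 levels below Rafael (their lowest common manager). The shortest path runs up from Fatou to Rafael and back down to Marisol: 1 + 4 = 5 links.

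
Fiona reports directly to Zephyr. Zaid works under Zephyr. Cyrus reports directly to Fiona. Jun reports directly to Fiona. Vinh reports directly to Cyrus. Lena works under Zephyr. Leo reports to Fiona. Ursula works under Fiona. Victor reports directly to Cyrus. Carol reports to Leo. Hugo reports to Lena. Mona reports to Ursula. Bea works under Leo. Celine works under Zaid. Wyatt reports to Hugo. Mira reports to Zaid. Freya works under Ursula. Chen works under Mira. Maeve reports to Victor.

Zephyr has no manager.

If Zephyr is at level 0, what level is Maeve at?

4

Chain from Maeve up to Zephyr: Maeve → Victor → Cyrus → Fiona → Zephyr. That is 4 steps up, so Maeve is 4 levels below Zephyr.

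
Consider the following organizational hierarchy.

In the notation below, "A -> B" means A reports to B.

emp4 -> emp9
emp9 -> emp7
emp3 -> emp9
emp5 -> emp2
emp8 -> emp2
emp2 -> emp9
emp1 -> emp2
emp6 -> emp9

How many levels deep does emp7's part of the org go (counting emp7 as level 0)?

3

The longest chain under emp7 runs emp7 → emp9 → emp2 → emp5, which is 3 levels below emp7.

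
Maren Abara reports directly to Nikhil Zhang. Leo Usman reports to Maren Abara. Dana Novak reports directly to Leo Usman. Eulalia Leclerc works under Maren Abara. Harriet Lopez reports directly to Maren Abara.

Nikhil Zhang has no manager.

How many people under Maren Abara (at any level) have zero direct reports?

3

The people in Maren Abara's organization with no one reporting to them are Harriet Lopez, Eulalia Leclerc, Dana Novak. That is 3.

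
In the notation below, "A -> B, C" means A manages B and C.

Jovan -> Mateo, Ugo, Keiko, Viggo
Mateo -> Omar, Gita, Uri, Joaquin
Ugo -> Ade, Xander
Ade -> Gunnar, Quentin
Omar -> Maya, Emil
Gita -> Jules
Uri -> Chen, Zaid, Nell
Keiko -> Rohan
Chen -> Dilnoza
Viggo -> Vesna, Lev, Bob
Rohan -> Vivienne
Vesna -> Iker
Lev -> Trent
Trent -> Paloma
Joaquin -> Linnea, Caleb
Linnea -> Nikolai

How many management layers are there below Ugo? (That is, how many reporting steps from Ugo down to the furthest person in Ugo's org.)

2

The longest chain under Ugo runs Ugo → Ade → Quentin, which is 2 levels below Ugo.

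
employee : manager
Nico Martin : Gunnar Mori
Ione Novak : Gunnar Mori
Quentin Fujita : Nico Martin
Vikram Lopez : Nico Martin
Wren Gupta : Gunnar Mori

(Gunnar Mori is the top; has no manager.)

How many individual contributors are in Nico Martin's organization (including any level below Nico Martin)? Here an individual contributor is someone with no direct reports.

2

The people in Nico Martin's organization with no one reporting to them are Vikram Lopez, Quentin Fujita. That is 2.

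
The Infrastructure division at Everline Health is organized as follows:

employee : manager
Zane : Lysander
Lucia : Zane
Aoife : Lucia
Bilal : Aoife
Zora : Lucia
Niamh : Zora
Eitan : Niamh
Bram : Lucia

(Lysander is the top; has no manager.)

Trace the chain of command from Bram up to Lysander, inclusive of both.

Bram reports to Lucia. Lucia reports to Zane. Zane reports to Lysander. Lysander is at the top.

Bram -> Lucia -> Zane -> Lysander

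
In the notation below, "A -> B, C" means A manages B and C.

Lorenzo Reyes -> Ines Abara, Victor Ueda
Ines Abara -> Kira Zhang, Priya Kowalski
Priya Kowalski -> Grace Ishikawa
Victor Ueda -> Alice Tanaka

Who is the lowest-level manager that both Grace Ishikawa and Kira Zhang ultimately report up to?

Grace Ishikawa's chain of managers is Priya Kowalski, Ines Abara, Lorenzo Reyes. Kira Zhang's chain of managers is Ines Abara, Lorenzo Reyes. The first manager that appears in both chains is Ines Abara.

Ines Abara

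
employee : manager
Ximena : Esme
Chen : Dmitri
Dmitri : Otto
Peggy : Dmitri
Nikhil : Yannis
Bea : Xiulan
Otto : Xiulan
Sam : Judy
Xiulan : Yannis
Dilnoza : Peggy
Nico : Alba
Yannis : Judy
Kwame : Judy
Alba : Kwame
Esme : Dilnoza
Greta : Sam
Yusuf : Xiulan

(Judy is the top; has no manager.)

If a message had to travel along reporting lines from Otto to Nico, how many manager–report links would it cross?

6

Otto is 3 levels below Judy, and Nico is 3 levels below Judy (their lowest common manager). The shortest path runs up from Otto to Judy and back down to Nico: 3 + 3 = 6 links.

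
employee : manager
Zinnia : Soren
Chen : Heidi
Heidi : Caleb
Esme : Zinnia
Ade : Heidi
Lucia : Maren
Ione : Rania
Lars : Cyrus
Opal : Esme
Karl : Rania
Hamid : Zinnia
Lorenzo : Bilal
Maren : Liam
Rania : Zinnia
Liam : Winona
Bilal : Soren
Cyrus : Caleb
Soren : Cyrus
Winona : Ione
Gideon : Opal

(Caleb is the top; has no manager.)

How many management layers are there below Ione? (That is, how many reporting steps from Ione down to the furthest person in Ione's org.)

The longest chain under Ione runs Ione → Winona → Liam → Maren → Lucia, which is 4 levels below Ione.

4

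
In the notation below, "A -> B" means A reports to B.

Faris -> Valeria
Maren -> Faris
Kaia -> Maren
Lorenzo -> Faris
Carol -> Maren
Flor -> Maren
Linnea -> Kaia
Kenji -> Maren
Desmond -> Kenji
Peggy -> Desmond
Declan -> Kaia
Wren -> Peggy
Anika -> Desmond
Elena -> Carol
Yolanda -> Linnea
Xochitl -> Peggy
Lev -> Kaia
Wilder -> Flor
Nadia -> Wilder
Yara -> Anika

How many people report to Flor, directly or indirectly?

2

Flor directly manages Wilder. Under Wilder: Nadia (1). That's 2 in total.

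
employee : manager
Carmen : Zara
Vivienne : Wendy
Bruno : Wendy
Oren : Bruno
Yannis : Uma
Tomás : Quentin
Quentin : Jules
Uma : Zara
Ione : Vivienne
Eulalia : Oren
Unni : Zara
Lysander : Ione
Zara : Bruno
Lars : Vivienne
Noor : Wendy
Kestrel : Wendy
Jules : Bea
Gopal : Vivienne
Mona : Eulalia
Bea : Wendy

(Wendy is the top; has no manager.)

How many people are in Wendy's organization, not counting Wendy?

Wendy directly manages Kestrel, Bruno, Noor, Vivienne, Bea. Kestrel has no reports. Under Bruno: Oren, Eulalia, Mona, Zara, Uma, Yannis, Carmen, Unni (8). Noor has no reports. Under Vivienne: Lars, Ione, Lysander, Gopal (4). Under Bea: Jules, Quentin, Tomás (3). So Wendy's organization is 5 direct reports plus everyone under them: 1 + 9 + 1 + 5 + 4 = 20.

20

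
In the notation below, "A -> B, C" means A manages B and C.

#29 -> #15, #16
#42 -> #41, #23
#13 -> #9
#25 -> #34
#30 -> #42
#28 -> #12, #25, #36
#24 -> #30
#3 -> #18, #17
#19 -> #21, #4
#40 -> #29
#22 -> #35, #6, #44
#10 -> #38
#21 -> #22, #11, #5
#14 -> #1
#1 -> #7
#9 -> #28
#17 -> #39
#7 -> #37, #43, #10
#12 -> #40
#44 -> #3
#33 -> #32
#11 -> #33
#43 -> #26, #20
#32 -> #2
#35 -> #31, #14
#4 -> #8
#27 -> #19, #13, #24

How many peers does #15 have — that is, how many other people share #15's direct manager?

#15 reports to #29. #29's other direct reports are #16 — 1 peer.

1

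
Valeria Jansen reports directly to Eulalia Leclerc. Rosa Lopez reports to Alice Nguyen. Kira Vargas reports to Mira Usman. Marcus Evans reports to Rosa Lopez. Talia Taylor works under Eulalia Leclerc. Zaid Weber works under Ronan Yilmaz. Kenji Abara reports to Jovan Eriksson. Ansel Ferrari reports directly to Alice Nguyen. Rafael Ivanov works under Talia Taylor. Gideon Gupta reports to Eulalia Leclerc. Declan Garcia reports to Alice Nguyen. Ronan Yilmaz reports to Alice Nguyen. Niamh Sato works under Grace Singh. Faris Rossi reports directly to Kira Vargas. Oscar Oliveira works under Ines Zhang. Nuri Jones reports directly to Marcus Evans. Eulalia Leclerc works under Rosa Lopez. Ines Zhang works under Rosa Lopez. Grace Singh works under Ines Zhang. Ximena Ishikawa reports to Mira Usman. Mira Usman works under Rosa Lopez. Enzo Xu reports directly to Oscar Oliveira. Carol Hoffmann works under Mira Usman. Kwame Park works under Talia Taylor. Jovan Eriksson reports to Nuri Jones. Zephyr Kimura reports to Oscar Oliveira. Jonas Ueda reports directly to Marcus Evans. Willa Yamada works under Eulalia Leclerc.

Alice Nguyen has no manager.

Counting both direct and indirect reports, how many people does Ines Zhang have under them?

5

Ines Zhang directly manages Oscar Oliveira, Grace Singh. Under Oscar Oliveira: Enzo Xu, Zephyr Kimura (2). Under Grace Singh: Niamh Sato (1). So Ines Zhang's organization is 2 direct reports plus everyone under them: 3 + 2 = 5.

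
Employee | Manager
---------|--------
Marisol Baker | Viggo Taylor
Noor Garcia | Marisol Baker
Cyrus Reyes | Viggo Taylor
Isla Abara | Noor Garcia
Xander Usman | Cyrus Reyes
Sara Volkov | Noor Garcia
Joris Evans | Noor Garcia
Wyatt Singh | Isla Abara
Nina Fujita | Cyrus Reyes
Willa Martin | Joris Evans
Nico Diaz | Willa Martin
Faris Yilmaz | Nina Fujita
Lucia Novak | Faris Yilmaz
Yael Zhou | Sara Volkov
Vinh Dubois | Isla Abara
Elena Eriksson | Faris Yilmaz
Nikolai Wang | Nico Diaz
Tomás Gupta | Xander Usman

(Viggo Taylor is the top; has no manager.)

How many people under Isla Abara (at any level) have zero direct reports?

2

The people in Isla Abara's organization with no one reporting to them are Vinh Dubois, Wyatt Singh. That is 2.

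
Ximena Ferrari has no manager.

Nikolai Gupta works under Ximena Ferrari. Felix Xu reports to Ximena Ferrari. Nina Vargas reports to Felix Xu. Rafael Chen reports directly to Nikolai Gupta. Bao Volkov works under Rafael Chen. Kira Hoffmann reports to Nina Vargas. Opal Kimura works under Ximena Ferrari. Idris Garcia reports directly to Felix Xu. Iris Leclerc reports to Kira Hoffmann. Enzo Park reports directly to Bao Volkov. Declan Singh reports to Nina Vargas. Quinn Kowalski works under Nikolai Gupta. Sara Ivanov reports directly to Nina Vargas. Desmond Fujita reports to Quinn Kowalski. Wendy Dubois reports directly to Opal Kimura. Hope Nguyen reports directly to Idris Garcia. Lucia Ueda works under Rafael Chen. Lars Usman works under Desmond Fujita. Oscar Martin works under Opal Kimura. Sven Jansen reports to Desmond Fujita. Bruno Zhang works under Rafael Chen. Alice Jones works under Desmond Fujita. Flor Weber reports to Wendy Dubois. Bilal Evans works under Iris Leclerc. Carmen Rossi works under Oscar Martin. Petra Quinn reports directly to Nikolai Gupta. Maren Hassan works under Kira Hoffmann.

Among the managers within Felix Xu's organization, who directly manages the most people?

Nina Vargas

Direct-report counts within Felix Xu's organization: Felix Xu has 2; Idris Garcia has 1; Nina Vargas has 3; Kira Hoffmann has 2; Iris Leclerc has 1. The largest is 3, held by Nina Vargas.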